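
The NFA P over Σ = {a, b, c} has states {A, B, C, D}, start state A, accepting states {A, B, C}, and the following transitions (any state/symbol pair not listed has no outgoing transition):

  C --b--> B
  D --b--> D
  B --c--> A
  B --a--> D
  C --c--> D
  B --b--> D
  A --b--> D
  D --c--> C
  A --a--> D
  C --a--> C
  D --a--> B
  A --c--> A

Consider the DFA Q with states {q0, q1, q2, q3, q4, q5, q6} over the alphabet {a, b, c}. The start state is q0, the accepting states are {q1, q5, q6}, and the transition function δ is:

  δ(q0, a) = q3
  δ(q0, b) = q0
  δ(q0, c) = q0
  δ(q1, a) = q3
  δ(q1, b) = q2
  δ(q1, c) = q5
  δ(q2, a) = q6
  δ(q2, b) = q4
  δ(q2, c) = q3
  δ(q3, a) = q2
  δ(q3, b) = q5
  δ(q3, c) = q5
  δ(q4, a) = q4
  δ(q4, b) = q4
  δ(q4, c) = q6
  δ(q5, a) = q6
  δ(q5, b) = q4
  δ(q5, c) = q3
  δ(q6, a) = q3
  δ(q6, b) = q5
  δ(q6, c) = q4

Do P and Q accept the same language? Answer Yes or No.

No

The empty string ε is accepted by P but rejected by Q.
So L(P) ≠ L(Q).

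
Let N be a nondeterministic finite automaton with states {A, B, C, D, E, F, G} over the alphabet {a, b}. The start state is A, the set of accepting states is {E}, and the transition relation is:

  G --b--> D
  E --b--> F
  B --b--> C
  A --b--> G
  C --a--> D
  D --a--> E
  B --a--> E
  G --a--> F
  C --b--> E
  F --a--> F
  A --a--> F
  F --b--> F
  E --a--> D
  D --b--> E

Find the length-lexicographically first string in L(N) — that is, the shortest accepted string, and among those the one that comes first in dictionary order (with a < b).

A breadth-first search from A reaches an accepting state first via the path A → G → D → E on input bba.
No string of length < 3 is accepted (BFS exhausts all shorter strings without reaching an accepting state), and bba is the lexicographically least accepting string of length 3.

bba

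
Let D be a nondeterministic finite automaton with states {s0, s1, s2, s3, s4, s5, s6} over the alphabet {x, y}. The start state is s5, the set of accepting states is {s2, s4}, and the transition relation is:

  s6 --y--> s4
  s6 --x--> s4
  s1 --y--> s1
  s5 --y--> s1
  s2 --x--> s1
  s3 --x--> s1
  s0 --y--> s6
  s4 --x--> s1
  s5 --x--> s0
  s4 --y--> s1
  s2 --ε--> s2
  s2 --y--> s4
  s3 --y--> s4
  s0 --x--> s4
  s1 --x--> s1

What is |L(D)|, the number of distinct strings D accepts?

3

The useful subgraph on states {s0, s4, s5, s6} is acyclic, so L(D) is finite; the longest accepting path visits 4 useful states, giving maximum string length 3.
Counting accepting paths from s5 by length: 1 of length 2, 2 of length 3. Total 3.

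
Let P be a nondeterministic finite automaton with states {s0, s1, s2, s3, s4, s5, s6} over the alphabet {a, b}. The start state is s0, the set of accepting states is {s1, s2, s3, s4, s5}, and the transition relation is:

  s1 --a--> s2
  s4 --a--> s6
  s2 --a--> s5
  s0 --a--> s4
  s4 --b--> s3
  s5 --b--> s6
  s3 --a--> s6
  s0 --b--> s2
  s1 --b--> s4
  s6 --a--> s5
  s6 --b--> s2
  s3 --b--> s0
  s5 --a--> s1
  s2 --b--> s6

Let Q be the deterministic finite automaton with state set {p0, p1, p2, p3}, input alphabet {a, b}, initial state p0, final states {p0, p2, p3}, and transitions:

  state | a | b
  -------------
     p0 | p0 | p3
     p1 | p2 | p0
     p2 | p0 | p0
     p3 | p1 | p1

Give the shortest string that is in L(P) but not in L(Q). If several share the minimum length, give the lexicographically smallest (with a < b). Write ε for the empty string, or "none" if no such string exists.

The string ba is accepted by P but not by Q.
No shorter string lies in the difference, and ba is the lexicographically first length-2 string in L(P) \ L(Q).

ba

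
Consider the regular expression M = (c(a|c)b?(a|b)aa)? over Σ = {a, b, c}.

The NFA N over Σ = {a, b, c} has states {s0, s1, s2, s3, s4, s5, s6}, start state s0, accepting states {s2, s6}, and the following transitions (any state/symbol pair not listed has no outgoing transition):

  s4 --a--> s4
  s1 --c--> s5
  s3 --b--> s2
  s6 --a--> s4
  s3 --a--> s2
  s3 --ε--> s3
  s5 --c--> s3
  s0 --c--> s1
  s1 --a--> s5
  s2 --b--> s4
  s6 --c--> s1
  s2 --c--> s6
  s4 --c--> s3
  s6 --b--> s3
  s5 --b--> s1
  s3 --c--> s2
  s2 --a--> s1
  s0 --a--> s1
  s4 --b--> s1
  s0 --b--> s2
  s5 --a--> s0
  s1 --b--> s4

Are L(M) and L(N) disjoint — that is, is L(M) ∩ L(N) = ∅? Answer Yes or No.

Yes

Converting the expression M to a DFA (subset construction, then merging equivalent states) gives the minimal DFA with states {m0, m1, m2, m3, m4, m5, m6, m7, m8, m9}, start state m0, accepting states {m0, m8, m9} and transitions m0: a→m1, b→m1, c→m2; m1: a→m1, b→m1, c→m1; m2: a→m3, b→m1, c→m3; m3: a→m4, b→m5, c→m1; m4: a→m6, b→m1, c→m1; m5: a→m7, b→m4, c→m1; m6: a→m8, b→m1, c→m1; m7: a→m9, b→m1, c→m1; m8: a→m1, b→m1, c→m1; m9: a→m8, b→m1, c→m1.
Exploring the product automaton M × N from the start pair (m0, s0), following both machines on each input symbol, reaches 20 state pairs: (m0, s0), (m1, s1), (m1, s2), (m2, s1), (m1, s5), (m1, s4), (m1, s6), (m3, s5), (m1, s0), (m1, s3), (m4, s0), (m5, s1), (m6, s1), (m7, s5), (m4, s4), (m8, s5), (m9, s0), (m6, s4), (m8, s1), (m8, s4).
M accepts in {m0, m8, m9} and N accepts in {s2, s6}; no reachable pair has both components accepting, so no string drives both machines to acceptance simultaneously and L(M) ∩ L(N) = ∅.
So no string is accepted by both, and the intersection is empty.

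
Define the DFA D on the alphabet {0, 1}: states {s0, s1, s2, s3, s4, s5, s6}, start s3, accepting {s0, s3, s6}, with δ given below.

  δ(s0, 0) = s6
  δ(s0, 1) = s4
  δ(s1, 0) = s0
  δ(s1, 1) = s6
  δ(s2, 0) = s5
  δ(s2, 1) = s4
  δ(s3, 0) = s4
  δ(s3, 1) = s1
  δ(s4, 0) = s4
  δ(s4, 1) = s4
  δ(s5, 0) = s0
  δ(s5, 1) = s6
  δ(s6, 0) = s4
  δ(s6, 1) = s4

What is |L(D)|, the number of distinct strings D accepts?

4

The useful subgraph on states {s0, s1, s3, s6} is acyclic, so L(D) is finite; the longest accepting path visits 4 useful states, giving maximum string length 3.
Counting accepting paths from s3 by length: 1 of length 0, 2 of length 2, 1 of length 3. Total 4.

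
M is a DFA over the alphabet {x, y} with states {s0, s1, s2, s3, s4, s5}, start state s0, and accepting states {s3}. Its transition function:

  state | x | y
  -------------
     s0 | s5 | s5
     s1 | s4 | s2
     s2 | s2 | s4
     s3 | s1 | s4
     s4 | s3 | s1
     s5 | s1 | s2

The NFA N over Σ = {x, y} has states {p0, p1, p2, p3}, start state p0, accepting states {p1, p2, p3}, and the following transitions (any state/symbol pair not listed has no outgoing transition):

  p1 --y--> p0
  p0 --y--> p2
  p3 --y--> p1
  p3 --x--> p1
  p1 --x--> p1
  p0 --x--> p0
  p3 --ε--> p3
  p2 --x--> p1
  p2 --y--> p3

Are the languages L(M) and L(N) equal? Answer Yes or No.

The string xxxx is accepted by M but rejected by N.
So L(M) ≠ L(N).

No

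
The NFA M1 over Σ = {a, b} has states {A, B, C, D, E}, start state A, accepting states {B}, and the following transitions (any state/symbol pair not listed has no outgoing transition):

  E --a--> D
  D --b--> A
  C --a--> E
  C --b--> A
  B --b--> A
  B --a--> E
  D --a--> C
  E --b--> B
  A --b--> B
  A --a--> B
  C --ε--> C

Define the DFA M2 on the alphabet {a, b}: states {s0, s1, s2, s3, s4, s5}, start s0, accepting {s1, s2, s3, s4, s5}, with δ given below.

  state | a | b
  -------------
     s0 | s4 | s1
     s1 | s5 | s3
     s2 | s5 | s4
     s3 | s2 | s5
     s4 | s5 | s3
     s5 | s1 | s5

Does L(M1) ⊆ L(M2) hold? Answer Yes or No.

Exploring the product automaton M1 × M2 from the start pair (A, s0), following both machines on each input symbol, reaches 16 state pairs: (A, s0), (B, s4), (B, s1), (E, s5), (A, s3), (D, s1), (B, s5), (B, s2), (C, s5), (E, s1), (A, s5), (A, s4), (D, s5), (B, s3), (C, s1), (E, s2).
M1 accepts in {B} and M2 accepts in {s1, s2, s3, s4, s5}. The reachable pairs whose M1-component is accepting are (B, s4), (B, s1), (B, s5), (B, s2), (B, s3); in each of them the M2-component is accepting too, so the product for L(M1) \ L(M2) (M1-component accepting, M2-component rejecting) has no reachable accepting pair and the difference is empty.
Hence every string in L(M1) is also in L(M2).

Yes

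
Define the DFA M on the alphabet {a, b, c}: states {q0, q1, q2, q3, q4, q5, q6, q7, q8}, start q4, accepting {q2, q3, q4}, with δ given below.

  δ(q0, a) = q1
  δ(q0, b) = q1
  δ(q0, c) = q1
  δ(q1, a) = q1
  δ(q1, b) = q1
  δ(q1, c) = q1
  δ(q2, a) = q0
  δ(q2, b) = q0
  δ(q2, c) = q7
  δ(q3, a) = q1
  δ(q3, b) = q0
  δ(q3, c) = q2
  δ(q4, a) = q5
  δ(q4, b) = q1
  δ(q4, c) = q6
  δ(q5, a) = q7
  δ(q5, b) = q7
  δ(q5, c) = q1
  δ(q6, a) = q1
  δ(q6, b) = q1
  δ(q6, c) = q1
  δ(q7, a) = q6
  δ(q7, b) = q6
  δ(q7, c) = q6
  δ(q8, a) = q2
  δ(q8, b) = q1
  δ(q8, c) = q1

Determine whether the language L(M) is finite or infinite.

finite

The useful states (reachable from q4 and able to reach an accepting state) are {q4}.
Restricted to these states the transition graph has no cycle, so every accepting path has bounded length and L is finite.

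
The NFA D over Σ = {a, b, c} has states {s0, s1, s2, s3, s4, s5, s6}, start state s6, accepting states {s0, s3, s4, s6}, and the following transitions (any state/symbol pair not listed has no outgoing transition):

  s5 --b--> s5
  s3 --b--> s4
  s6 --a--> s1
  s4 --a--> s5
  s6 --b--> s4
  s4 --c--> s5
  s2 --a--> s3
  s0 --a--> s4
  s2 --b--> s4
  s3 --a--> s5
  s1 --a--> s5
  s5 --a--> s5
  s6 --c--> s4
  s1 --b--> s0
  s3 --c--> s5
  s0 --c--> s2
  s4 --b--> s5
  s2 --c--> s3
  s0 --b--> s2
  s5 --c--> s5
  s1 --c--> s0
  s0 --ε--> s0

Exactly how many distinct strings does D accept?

The useful subgraph on states {s0, s1, s2, s3, s4, s6} is acyclic, so L(D) is finite; the longest accepting path visits 6 useful states, giving maximum string length 5.
Counting accepting paths from s6 by length: 1 of length 0, 2 of length 1, 2 of length 2, 2 of length 3, 12 of length 4, 8 of length 5. Total 27.

27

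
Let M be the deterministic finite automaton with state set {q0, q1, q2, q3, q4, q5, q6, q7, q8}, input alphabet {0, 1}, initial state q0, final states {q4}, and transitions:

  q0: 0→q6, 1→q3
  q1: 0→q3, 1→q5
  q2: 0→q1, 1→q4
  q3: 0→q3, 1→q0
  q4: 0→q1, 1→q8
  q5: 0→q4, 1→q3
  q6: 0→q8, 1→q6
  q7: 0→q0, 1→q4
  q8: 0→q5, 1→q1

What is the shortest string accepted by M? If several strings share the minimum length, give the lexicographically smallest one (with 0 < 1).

0000

A breadth-first search from q0 reaches an accepting state first via the path q0 → q6 → q8 → q5 → q4 on input 0000.
No string of length < 4 is accepted (BFS exhausts all shorter strings without reaching an accepting state), and 0000 is the lexicographically least accepting string of length 4.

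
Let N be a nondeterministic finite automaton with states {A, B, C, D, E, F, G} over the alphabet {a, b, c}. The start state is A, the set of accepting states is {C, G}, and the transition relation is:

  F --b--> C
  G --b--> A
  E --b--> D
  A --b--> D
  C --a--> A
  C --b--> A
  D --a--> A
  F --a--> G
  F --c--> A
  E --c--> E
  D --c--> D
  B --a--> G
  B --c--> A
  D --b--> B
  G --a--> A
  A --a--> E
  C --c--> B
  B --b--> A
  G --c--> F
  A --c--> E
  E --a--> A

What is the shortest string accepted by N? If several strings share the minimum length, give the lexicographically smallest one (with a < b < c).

A breadth-first search from A reaches an accepting state first via the path A → D → B → G on input bba.
No string of length < 3 is accepted (BFS exhausts all shorter strings without reaching an accepting state), and bba is the lexicographically least accepting string of length 3.

bba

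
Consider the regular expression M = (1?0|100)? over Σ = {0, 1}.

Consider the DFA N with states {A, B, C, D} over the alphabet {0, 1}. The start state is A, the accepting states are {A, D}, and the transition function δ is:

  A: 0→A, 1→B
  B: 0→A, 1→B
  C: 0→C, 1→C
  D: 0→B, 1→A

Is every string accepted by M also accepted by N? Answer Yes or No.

Converting the expression M to a DFA (subset construction, then merging equivalent states) gives the minimal DFA with states {m0, m1, m2, m3, m4}, start state m0, accepting states {m0, m1, m4} and transitions m0: 0→m1, 1→m2; m1: 0→m3, 1→m3; m2: 0→m4, 1→m3; m3: 0→m3, 1→m3; m4: 0→m1, 1→m3.
Exploring the product automaton M × N from the start pair (m0, A), following both machines on each input symbol, reaches 6 state pairs: (m0, A), (m1, A), (m2, B), (m3, A), (m3, B), (m4, A).
M accepts in {m0, m1, m4} and N accepts in {A, D}. The reachable pairs whose M-component is accepting are (m0, A), (m1, A), (m4, A); in each of them the N-component is accepting too, so the product for L(M) \ L(N) (M-component accepting, N-component rejecting) has no reachable accepting pair and the difference is empty.
Hence every string in L(M) is also in L(N).

Yes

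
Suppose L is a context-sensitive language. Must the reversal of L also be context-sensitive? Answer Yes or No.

Reversing both sides of every production of a noncontracting (context-sensitive) grammar gives another noncontracting grammar, and it generates Lᴿ; equivalently an LBA can reverse its tape in place and then run the machine for L.
So the context-sensitive languages are closed under reversal.

Yes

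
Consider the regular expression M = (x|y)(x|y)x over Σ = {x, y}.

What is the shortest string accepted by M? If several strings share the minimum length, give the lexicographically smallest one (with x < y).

xxx

By inspection of the expression, no string of length less than 3 matches, and xxx is the lexicographically first match of length 3.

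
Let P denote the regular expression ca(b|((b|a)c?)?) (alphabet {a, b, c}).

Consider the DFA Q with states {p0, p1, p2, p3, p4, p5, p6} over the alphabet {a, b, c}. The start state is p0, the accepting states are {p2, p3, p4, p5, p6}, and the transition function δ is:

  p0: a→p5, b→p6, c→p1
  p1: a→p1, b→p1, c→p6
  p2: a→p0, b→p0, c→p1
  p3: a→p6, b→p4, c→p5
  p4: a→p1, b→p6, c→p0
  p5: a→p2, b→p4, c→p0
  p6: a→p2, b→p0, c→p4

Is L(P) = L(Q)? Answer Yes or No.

The string ca is accepted by P but rejected by Q.
So L(P) ≠ L(Q).

No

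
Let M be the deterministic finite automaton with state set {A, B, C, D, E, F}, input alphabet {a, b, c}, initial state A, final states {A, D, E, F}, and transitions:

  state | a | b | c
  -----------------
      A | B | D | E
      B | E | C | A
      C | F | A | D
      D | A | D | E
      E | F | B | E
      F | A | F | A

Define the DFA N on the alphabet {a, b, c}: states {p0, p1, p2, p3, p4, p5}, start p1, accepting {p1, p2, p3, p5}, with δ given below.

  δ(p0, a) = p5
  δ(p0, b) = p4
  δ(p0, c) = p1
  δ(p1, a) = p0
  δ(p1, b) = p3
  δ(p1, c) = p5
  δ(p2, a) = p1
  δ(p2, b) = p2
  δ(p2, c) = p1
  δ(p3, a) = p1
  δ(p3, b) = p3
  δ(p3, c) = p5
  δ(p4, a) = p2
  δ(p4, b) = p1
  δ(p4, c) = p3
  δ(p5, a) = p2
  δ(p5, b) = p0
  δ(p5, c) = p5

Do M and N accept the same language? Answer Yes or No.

Exploring the product automaton M × N from the start pair (A, p1), following both machines on each input symbol, reaches 6 state pairs: (A, p1), (B, p0), (D, p3), (E, p5), (C, p4), (F, p2).
M accepts in {A, D, E, F} and N accepts in {p1, p2, p3, p5}. In every reachable pair the two components are either both accepting — (A, p1), (D, p3), (E, p5), (F, p2) — or both non-accepting, so no string is accepted by exactly one of the machines: L(M) \ L(N) and L(N) \ L(M) are both empty.
Hence every string is accepted by M iff it is accepted by N, and the two languages coincide.

Yes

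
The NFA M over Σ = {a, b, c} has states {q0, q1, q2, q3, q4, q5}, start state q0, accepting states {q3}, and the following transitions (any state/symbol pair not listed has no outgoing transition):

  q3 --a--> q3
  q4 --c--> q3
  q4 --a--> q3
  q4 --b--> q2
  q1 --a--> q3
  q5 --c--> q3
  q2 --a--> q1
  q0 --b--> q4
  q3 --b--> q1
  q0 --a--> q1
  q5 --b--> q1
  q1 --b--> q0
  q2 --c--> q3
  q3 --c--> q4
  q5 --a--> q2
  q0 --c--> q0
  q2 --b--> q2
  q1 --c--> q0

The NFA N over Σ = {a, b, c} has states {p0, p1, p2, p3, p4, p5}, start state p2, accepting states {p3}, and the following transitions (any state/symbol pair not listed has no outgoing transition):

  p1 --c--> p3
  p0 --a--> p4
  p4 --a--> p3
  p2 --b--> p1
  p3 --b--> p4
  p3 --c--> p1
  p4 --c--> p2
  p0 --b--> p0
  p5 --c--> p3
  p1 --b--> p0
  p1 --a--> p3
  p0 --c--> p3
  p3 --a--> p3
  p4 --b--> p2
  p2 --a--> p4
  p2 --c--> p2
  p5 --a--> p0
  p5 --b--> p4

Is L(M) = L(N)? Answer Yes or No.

Yes

Exploring the product automaton M × N from the start pair (q0, p2), following both machines on each input symbol, reaches 5 state pairs: (q0, p2), (q1, p4), (q4, p1), (q3, p3), (q2, p0).
M accepts in {q3} and N accepts in {p3}. In every reachable pair the two components are either both accepting — (q3, p3) — or both non-accepting, so no string is accepted by exactly one of the machines: L(M) \ L(N) and L(N) \ L(M) are both empty.
Hence every string is accepted by M iff it is accepted by N, and the two languages coincide.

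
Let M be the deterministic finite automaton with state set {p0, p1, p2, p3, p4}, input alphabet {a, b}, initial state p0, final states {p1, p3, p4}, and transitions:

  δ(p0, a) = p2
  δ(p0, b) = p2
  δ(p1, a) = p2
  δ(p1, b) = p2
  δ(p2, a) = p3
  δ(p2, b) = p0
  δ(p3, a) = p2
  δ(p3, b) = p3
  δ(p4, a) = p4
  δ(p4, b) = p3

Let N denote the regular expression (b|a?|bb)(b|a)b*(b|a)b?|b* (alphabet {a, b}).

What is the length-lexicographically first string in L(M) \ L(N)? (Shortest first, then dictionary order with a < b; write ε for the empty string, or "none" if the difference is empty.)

The string aaaa is accepted by M but not by N.
No shorter string lies in the difference, and aaaa is the lexicographically first length-4 string in L(M) \ L(N).

aaaa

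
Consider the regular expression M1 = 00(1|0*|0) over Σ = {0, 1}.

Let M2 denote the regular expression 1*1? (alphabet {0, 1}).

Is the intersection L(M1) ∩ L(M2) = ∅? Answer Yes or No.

Converting the expression M1 to a DFA (subset construction, then merging equivalent states) gives the minimal DFA with states {r0, r1, r2, r3, r4, r5}, start state r0, accepting states {r3, r4, r5} and transitions r0: 0→r1, 1→r2; r1: 0→r3, 1→r2; r2: 0→r2, 1→r2; r3: 0→r4, 1→r5; r4: 0→r4, 1→r2; r5: 0→r2, 1→r2.
Converting the expression M2 to a DFA (subset construction, then merging equivalent states) gives the minimal DFA with states {t0, t1}, start state t0, accepting states {t0} and transitions t0: 0→t1, 1→t0; t1: 0→t1, 1→t1.
Exploring the product automaton M1 × M2 from the start pair (r0, t0), following both machines on each input symbol, reaches 7 state pairs: (r0, t0), (r1, t1), (r2, t0), (r3, t1), (r2, t1), (r4, t1), (r5, t1).
M1 accepts in {r3, r4, r5} and M2 accepts in {t0}; no reachable pair has both components accepting, so no string drives both machines to acceptance simultaneously and L(M1) ∩ L(M2) = ∅.
So no string is accepted by both, and the intersection is empty.

Yes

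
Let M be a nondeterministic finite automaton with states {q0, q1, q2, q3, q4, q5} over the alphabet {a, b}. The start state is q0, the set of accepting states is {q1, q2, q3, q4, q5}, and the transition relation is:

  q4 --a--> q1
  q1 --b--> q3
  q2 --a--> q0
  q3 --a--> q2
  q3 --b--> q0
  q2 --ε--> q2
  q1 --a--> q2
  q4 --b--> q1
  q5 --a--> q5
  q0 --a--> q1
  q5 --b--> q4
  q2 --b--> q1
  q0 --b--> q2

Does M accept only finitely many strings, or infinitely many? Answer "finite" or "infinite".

infinite

State q0 is reachable from the start and can reach an accepting state, and it lies on the cycle q0 → q1 → q2 → q0.
Traversing that cycle any number of times yields accepted strings of unbounded length, so the language is infinite.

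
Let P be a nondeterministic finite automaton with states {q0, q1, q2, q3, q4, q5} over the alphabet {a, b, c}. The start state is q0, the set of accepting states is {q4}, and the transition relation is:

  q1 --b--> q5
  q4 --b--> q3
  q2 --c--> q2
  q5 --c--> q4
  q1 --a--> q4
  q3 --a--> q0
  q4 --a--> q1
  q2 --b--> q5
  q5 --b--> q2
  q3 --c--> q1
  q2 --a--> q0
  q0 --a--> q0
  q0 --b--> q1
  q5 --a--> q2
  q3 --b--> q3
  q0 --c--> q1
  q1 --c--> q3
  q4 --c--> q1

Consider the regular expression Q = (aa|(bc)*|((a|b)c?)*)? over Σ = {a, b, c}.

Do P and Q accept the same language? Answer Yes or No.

The string ca is accepted by P but rejected by Q.
So L(P) ≠ L(Q).

No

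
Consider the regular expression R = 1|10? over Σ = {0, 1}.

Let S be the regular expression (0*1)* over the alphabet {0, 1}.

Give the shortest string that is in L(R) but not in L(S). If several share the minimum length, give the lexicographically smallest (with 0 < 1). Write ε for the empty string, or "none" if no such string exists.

The string 10 is accepted by R but not by S.
No shorter string lies in the difference, and 10 is the lexicographically first length-2 string in L(R) \ L(S).

10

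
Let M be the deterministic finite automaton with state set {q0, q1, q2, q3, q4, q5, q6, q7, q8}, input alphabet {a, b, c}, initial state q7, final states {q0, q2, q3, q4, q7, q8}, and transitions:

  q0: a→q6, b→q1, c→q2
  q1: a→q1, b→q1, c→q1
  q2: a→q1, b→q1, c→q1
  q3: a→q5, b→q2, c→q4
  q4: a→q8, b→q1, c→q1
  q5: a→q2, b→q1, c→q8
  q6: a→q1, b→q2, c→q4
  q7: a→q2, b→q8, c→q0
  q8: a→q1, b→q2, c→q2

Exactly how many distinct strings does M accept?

12

The useful subgraph on states {q0, q2, q4, q6, q7, q8} is acyclic, so L(M) is finite; the longest accepting path visits 6 useful states, giving maximum string length 5.
Counting accepting paths from q7 by length: 1 of length 0, 3 of length 1, 3 of length 2, 2 of length 3, 1 of length 4, 2 of length 5. Total 12.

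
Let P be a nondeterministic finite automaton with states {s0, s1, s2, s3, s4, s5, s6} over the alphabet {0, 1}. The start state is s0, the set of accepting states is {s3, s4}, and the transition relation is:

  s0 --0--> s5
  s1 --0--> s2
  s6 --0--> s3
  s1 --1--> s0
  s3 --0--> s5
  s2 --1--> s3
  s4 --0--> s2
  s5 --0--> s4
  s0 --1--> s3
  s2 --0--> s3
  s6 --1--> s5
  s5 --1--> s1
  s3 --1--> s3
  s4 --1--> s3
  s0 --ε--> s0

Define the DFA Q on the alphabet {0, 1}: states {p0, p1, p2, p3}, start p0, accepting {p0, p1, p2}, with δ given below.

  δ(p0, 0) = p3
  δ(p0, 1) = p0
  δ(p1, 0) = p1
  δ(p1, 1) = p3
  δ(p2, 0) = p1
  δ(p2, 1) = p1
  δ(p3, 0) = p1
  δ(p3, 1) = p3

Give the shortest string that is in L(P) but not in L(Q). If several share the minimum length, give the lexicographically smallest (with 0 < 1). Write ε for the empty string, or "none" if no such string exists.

The string 001 is accepted by P but not by Q.
No shorter string lies in the difference, and 001 is the lexicographically first length-3 string in L(P) \ L(Q).

001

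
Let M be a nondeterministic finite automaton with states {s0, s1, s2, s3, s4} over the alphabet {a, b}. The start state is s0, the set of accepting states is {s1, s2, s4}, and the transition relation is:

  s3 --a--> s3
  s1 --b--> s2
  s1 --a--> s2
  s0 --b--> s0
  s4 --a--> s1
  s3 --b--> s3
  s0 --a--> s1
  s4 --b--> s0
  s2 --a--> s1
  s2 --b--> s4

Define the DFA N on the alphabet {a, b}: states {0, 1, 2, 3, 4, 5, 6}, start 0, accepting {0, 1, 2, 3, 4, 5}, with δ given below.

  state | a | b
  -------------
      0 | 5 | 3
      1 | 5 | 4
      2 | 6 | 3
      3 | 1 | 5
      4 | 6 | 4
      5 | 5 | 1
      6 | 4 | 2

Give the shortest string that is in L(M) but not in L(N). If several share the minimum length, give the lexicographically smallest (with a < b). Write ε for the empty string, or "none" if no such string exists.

abba

The string abba is accepted by M but not by N.
No shorter string lies in the difference, and abba is the lexicographically first length-4 string in L(M) \ L(N).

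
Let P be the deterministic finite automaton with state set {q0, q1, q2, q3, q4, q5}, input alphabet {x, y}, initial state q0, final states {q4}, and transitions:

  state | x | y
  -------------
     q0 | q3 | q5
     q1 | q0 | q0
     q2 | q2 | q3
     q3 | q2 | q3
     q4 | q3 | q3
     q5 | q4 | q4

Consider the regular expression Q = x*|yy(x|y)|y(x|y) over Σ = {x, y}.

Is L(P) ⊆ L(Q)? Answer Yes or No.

Converting the expression Q to a DFA (subset construction, then merging equivalent states) gives the minimal DFA with states {r0, r1, r2, r3, r4, r5}, start state r0, accepting states {r0, r1, r4, r5} and transitions r0: x→r1, y→r2; r1: x→r1, y→r3; r2: x→r4, y→r5; r3: x→r3, y→r3; r4: x→r3, y→r3; r5: x→r4, y→r4.
Exploring the product automaton P × Q from the start pair (q0, r0), following both machines on each input symbol, reaches 9 state pairs: (q0, r0), (q3, r1), (q5, r2), (q2, r1), (q3, r3), (q4, r4), (q4, r5), (q2, r3), (q3, r4).
P accepts in {q4} and Q accepts in {r0, r1, r4, r5}. The reachable pairs whose P-component is accepting are (q4, r4), (q4, r5); in each of them the Q-component is accepting too, so the product for L(P) \ L(Q) (P-component accepting, Q-component rejecting) has no reachable accepting pair and the difference is empty.
Hence every string in L(P) is also in L(Q).

Yes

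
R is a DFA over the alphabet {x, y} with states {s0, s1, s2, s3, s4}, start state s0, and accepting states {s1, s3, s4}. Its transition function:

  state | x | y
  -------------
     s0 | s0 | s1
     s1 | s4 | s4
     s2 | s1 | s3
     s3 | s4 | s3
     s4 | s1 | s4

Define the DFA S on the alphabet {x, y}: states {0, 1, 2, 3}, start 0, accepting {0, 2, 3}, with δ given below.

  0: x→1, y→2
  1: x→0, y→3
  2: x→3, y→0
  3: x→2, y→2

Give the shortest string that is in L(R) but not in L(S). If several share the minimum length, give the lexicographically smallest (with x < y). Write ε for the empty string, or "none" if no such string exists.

yyx

The string yyx is accepted by R but not by S.
No shorter string lies in the difference, and yyx is the lexicographically first length-3 string in L(R) \ L(S).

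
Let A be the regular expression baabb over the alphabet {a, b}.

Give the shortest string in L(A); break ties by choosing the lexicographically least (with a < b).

baabb

By inspection of the expression, no string of length less than 5 matches, and baabb is the lexicographically first match of length 5.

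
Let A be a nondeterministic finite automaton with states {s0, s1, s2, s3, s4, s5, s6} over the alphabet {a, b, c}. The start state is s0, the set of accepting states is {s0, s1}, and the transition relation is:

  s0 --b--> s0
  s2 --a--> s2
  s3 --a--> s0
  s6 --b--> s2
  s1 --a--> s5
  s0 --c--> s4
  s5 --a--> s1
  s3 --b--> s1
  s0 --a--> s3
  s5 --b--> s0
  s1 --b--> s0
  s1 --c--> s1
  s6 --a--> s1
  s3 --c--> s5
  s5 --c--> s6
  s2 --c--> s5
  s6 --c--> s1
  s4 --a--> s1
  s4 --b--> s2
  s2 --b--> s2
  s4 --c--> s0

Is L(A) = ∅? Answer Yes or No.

No

The empty string ε is accepted: the run s0 ends in the accepting state s0.
Since at least one string is accepted, L(A) is not empty.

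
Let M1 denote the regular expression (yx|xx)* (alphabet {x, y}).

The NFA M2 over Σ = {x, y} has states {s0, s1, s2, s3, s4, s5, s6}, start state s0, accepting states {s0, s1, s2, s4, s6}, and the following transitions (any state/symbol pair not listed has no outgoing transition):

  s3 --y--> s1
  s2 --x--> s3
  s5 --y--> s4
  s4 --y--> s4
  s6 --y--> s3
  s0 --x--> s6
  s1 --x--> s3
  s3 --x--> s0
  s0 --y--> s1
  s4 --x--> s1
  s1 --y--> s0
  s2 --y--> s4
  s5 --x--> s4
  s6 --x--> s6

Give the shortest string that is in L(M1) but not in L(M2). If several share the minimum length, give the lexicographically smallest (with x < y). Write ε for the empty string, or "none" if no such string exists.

yx

The string yx is accepted by M1 but not by M2.
No shorter string lies in the difference, and yx is the lexicographically first length-2 string in L(M1) \ L(M2).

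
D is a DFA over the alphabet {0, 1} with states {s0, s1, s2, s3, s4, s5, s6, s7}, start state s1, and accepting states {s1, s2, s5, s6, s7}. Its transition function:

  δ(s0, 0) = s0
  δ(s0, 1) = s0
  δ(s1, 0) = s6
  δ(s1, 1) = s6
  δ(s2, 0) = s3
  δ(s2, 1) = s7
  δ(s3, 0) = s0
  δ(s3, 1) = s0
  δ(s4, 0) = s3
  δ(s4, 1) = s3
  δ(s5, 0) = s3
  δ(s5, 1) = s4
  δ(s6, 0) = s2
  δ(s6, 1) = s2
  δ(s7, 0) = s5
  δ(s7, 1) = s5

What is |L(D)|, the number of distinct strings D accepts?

19

The useful subgraph on states {s1, s2, s5, s6, s7} is acyclic, so L(D) is finite; the longest accepting path visits 5 useful states, giving maximum string length 4.
Counting accepting paths from s1 by length: 1 of length 0, 2 of length 1, 4 of length 2, 4 of length 3, 8 of length 4. Total 19.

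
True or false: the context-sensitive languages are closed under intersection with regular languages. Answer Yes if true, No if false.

Yes

Every regular language is context-sensitive, and context-sensitive languages are closed under intersection (an LBA runs the DFA check and then the LBA for L on the same linear tape).
So the context-sensitive languages are closed under intersection with a regular language.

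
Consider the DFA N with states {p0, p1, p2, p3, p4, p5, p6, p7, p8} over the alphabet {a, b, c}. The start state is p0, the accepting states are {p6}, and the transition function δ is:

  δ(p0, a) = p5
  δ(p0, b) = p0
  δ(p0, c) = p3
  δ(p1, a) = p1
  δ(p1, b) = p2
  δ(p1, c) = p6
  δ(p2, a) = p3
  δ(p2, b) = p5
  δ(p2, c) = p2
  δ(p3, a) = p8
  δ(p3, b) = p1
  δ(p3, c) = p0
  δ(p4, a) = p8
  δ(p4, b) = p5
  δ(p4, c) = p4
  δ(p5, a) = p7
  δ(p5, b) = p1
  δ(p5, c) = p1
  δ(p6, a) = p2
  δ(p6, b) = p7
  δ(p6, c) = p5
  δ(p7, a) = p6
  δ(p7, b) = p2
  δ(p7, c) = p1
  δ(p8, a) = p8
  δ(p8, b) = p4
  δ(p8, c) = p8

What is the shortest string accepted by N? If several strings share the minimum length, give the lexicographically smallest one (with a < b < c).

A breadth-first search from p0 reaches an accepting state first via the path p0 → p5 → p7 → p6 on input aaa.
No string of length < 3 is accepted (BFS exhausts all shorter strings without reaching an accepting state), and aaa is the lexicographically least accepting string of length 3.

aaa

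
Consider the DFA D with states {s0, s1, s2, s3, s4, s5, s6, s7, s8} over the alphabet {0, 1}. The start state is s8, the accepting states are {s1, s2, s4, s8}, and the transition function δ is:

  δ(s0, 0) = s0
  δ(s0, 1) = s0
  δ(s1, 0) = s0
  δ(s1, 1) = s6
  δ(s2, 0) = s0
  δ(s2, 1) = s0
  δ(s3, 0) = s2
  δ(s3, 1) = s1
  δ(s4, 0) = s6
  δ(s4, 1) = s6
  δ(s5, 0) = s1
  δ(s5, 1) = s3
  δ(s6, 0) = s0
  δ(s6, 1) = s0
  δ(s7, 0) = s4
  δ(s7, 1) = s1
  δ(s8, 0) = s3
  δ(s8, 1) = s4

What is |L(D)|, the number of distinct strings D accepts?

The useful subgraph on states {s1, s2, s3, s4, s8} is acyclic, so L(D) is finite; the longest accepting path visits 3 useful states, giving maximum string length 2.
Counting accepting paths from s8 by length: 1 of length 0, 1 of length 1, 2 of length 2. Total 4.

4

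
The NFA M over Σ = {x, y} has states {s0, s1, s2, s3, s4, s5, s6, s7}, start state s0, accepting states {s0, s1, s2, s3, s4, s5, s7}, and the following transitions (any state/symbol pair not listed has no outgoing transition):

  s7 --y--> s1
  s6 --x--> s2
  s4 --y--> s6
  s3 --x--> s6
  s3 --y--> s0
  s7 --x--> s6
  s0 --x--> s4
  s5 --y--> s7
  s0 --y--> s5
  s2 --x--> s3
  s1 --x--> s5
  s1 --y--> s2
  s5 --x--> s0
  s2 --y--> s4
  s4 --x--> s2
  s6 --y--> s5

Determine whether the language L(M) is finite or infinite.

infinite

State s0 is reachable from the start and can reach an accepting state, and it lies on the cycle s0 → s4 → s2 → s3 → s0.
Traversing that cycle any number of times yields accepted strings of unbounded length, so the language is infinite.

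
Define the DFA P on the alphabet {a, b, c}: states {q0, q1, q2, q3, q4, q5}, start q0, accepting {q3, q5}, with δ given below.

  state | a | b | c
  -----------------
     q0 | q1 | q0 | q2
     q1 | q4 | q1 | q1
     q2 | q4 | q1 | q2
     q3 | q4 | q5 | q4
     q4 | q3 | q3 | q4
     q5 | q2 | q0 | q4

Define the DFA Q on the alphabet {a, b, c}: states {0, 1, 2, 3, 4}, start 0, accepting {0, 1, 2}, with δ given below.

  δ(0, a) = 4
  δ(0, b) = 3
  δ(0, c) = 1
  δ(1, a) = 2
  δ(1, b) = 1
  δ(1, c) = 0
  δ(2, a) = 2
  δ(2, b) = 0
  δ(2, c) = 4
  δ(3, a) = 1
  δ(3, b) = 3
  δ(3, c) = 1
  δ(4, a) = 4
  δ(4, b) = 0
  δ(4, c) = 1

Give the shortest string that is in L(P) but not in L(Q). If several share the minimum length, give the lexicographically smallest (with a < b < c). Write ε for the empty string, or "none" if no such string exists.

The string aaa is accepted by P but not by Q.
No shorter string lies in the difference, and aaa is the lexicographically first length-3 string in L(P) \ L(Q).

aaa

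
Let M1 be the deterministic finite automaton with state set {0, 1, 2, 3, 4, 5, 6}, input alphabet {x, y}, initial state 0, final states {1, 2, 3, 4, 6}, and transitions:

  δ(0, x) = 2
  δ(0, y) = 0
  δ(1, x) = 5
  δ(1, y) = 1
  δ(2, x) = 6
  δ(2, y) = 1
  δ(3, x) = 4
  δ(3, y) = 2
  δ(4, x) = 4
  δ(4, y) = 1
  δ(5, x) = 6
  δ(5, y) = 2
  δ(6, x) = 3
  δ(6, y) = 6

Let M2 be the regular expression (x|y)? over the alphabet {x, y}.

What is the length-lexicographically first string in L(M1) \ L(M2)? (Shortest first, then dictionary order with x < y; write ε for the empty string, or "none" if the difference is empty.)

xx

The string xx is accepted by M1 but not by M2.
No shorter string lies in the difference, and xx is the lexicographically first length-2 string in L(M1) \ L(M2).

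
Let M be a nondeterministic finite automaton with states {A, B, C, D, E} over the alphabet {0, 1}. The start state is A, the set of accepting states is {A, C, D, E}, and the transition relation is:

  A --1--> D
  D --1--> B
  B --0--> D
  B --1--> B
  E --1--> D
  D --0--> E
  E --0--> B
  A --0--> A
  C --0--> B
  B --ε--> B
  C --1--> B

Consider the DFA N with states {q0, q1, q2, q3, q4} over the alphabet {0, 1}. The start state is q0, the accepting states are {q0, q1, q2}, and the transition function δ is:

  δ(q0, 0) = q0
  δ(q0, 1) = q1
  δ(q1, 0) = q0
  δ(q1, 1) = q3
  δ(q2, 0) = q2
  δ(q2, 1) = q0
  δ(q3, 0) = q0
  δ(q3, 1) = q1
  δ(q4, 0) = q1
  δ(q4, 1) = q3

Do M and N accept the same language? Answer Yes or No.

No

The string 100 is accepted by N but rejected by M.
So L(M) ≠ L(N).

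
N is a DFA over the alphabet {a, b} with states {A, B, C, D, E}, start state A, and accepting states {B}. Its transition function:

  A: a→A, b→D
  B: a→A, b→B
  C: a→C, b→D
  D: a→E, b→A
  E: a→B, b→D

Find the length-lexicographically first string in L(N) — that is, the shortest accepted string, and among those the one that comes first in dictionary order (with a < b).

baa

A breadth-first search from A reaches an accepting state first via the path A → D → E → B on input baa.
No string of length < 3 is accepted (BFS exhausts all shorter strings without reaching an accepting state), and baa is the lexicographically least accepting string of length 3.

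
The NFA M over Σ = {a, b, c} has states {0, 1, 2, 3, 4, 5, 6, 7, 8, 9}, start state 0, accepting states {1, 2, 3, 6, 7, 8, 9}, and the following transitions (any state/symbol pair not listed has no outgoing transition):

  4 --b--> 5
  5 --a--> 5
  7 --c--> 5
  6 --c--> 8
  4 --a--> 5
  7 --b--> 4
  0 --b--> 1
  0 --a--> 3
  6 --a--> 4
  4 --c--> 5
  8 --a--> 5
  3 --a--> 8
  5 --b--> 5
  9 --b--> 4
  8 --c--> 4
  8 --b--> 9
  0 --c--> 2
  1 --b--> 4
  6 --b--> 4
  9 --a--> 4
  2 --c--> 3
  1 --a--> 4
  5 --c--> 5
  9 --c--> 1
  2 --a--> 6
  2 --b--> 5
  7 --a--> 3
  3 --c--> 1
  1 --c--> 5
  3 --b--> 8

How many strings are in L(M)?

The useful subgraph on states {0, 1, 2, 3, 6, 8, 9} is acyclic, so L(M) is finite; the longest accepting path visits 6 useful states, giving maximum string length 5.
Counting accepting paths from 0 by length: 3 of length 1, 5 of length 2, 6 of length 3, 5 of length 4, 3 of length 5. Total 22.

22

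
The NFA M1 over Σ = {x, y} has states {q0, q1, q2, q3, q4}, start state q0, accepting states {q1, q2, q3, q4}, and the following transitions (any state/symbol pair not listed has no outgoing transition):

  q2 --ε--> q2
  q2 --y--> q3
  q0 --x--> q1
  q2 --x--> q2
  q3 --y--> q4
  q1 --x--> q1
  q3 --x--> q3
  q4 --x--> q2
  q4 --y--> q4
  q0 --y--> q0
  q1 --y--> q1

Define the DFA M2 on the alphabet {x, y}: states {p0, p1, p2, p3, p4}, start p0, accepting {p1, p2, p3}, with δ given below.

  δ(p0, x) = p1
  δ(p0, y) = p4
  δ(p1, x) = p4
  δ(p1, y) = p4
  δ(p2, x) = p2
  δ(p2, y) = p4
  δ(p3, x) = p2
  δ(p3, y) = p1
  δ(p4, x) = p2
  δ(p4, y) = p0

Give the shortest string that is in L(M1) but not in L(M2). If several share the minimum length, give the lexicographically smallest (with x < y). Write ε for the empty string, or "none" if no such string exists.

xx

The string xx is accepted by M1 but not by M2.
No shorter string lies in the difference, and xx is the lexicographically first length-2 string in L(M1) \ L(M2).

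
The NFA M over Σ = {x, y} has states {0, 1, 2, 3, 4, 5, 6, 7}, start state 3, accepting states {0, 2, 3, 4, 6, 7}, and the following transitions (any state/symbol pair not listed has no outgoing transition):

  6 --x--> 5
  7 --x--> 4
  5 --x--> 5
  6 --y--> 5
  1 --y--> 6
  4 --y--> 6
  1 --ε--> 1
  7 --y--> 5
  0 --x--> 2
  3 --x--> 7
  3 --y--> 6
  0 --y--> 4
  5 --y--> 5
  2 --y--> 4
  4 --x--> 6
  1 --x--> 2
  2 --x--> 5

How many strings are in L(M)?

The useful subgraph on states {3, 4, 6, 7} is acyclic, so L(M) is finite; the longest accepting path visits 4 useful states, giving maximum string length 3.
Counting accepting paths from 3 by length: 1 of length 0, 2 of length 1, 1 of length 2, 2 of length 3. Total 6.

6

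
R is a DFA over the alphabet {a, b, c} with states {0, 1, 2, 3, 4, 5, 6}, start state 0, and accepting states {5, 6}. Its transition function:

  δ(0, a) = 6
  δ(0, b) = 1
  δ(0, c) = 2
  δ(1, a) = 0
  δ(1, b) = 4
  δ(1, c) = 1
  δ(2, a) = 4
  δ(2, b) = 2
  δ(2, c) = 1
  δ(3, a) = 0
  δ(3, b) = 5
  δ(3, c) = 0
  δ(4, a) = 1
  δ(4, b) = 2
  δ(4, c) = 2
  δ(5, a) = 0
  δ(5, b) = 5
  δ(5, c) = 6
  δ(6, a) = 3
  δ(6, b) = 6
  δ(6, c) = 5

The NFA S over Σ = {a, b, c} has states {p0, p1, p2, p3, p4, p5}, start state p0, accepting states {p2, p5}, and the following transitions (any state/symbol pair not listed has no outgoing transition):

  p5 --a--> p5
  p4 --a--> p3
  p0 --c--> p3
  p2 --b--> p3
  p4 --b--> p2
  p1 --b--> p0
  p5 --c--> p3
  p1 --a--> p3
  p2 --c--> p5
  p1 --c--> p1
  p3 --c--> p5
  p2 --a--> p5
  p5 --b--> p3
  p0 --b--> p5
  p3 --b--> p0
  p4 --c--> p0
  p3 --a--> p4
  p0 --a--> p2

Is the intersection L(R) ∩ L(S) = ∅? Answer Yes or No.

The string a is accepted by both R and S.
Hence L(R) ∩ L(S) ≠ ∅.

No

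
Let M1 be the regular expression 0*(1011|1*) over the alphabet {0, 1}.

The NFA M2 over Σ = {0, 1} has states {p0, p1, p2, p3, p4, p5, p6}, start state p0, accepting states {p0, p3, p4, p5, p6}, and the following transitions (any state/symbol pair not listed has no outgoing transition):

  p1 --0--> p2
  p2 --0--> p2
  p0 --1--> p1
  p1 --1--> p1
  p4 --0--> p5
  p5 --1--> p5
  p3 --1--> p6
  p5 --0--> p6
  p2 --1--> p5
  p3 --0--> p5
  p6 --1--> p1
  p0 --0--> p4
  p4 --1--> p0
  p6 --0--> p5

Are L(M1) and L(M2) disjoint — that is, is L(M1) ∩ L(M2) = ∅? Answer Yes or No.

The empty string ε is accepted by both M1 and M2.
Hence L(M1) ∩ L(M2) ≠ ∅.

No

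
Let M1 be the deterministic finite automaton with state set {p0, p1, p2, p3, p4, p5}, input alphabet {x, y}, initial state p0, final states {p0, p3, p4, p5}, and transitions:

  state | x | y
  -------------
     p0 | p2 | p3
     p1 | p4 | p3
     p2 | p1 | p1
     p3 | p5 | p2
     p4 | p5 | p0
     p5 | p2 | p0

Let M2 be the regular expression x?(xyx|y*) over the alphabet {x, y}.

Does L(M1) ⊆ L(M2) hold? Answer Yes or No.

The string yx is in L(M1) but not in L(M2).
So L(M1) ⊄ L(M2).

No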